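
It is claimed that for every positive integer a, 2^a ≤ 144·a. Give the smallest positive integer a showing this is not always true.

a = 11

We need the least positive integer a for which 2^a > 144·a.
For a = 1, 2, 3, 4, 5, 6, 7, 8, 9, 10 the conclusion holds.
a = 11: 2^a = 2048 and 144·a = 1584, so 2048 > 1584.
Hence a = 11 is a counterexample.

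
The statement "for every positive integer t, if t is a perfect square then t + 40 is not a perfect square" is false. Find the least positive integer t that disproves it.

t = 9

A counterexample is any positive integer t such that t is a perfect square but t + 40 is a perfect square; we check each in order.
t = 1: 1 + 40 = 41, not a perfect square.
t = 4: 4 + 40 = 44, not a perfect square.
t = 9: 9 = 3² and 9 + 40 = 49 = 7².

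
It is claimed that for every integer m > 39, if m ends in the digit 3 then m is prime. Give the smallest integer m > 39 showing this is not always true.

m = 63

A counterexample is any integer m > 39 such that m ends in the digit 3 but m is not prime; we check each in order.
For m = 43, 53 the conclusion holds.
m = 63: 63 ends in 3; 63 = 3 × 21, composite.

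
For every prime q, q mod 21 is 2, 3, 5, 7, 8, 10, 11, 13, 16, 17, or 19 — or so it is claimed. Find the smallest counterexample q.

Check each prime q in order until the claim fails.
For q = 2, 3, 5, 7, …, 29, 31, 37 the conclusion holds.
q = 41: 41 mod 21 = 20 — not in {2, 3, 5, 7, 8, 10, 11, 13, 16, 17, 19}.
Thus q = 41 disproves the claim, and no smaller q works.

q = 41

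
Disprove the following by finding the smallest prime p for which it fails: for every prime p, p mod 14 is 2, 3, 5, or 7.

p = 11

Check each prime p in order until the claim fails.
The first 4 eligible values, up to p = 7, all satisfy the conclusion.
p = 11: 11 mod 14 = 11 — not in {2, 3, 5, 7}.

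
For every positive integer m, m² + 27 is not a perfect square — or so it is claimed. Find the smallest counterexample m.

Check each positive integer m in order until m² + 27 is a perfect square.
For m = 1, 2 the conclusion holds.
m = 3: 3² + 27 = 36 = 6², a perfect square.
So m = 3 is the smallest counterexample.

m = 3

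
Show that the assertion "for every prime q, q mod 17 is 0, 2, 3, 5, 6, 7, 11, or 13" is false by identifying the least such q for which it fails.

q = 29

A counterexample is any prime q such that the claim fails; we check each in order.
For q = 2, 3, 5, 7, 11, 13, 17, 19, 23 the conclusion holds.
q = 29: 29 mod 17 = 12 — not in {0, 2, 3, 5, 6, 7, 11, 13}.
Thus q = 29 disproves the claim, and no smaller q works.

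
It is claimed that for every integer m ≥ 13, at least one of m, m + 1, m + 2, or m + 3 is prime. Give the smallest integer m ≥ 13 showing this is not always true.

We need the least integer m ≥ 13 for which m, m + 1, m + 2, m + 3 are all composite.
The first 11 eligible values, up to m = 23, all satisfy the conclusion.
m = 24: 24 = 2 × 12; 25 = 5 × 5; 26 = 2 × 13; 27 = 3 × 9 — all composite.
Hence m = 24 is a counterexample.

m = 24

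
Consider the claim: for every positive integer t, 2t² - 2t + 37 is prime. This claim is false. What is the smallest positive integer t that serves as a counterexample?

t = 3

Check each positive integer t in order until 2t² - 2t + 37 is not prime.
t = 1: 2t² - 2t + 37 = 37, prime.
t = 2: 2t² - 2t + 37 = 41, prime.
t = 3: 2t² - 2t + 37 = 49 = 7 × 7, composite.
Thus t = 3 disproves the claim, and no smaller t works.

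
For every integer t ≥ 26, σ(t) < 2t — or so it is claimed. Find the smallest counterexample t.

We need the least integer t ≥ 26 for which the claim fails.
For t = 26, 27 the conclusion holds.
t = 28: σ(28) = 56; 56 ≥ 56.
So t = 28 is the smallest counterexample.

t = 28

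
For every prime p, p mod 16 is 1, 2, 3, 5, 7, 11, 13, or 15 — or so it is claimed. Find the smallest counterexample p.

A counterexample is any prime p such that the claim fails; we check each in order.
For p = 2, 3, 5, 7, …, 29, 31, 37 the conclusion holds.
p = 41: 41 mod 16 = 9 — not in {1, 2, 3, 5, 7, 11, 13, 15}.
So p = 41 is the smallest counterexample.

p = 41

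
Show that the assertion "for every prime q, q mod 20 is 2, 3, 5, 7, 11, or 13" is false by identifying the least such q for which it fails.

A counterexample is any prime q such that the claim fails; we check each in order.
For q = 2, 3, 5, 7, 11, 13 the conclusion holds.
q = 17: 17 mod 20 = 17 — not in {2, 3, 5, 7, 11, 13}.

q = 17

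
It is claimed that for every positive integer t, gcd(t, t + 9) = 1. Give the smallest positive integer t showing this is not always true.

Check each positive integer t in order until gcd(t, t + 9) > 1.
t = 1: gcd(1, 10) = 1.
t = 2: gcd(2, 11) = 1.
t = 3: gcd(3, 12) = 3.

t = 3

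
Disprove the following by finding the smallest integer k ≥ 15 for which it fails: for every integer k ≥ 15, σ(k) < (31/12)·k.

k = 48

A counterexample is any integer k ≥ 15 such that the claim fails; we check each in order.
For k = 15, 16, 17, 18, …, 45, 46, 47 the conclusion holds.
k = 48: σ(48) = 124; 124 ≥ 124.
So k = 48 is the smallest counterexample.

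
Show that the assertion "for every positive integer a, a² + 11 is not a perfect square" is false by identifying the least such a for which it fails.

a = 5

A counterexample is any positive integer a such that a² + 11 is a perfect square; we check each in order.
a = 1: 1² + 11 = 12, not a perfect square.
a = 2: 2² + 11 = 15, not a perfect square.
a = 3: 3² + 11 = 20, not a perfect square.
a = 4: 4² + 11 = 27, not a perfect square.
a = 5: 5² + 11 = 36 = 6², a perfect square.
So a = 5 is the smallest counterexample.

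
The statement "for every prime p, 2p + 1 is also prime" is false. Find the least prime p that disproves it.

A counterexample is any prime p such that 2p + 1 is not prime; we check each in order.
For p = 2, 3, 5 the conclusion holds.
p = 7: 2p + 1 = 15 = 3 × 5, not prime.

p = 7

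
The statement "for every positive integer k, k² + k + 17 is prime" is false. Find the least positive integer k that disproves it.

k = 16

Check each positive integer k in order until k² + k + 17 is not prime.
The first 15 eligible values, up to k = 15, all satisfy the conclusion.
k = 16: k² + k + 17 = 289 = 17 × 17, composite.
Thus k = 16 disproves the claim, and no smaller k works.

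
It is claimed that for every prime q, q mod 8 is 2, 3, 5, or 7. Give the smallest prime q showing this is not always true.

For q = 2, 3, 5, 7, 11, 13 the conclusion holds.
q = 17: 17 mod 8 = 1 — not in {2, 3, 5, 7}.
Hence q = 17 is a counterexample.

q = 17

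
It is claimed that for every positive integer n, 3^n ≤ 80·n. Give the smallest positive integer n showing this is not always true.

A counterexample is any positive integer n such that 3^n > 80·n; we check each in order.
n = 1: 3^n = 3 and 80·n = 80, so 3 ≤ 80.
n = 2: 3^n = 9 and 80·n = 160, so 9 ≤ 160.
n = 3: 3^n = 27 and 80·n = 240, so 27 ≤ 240.
n = 4: 3^n = 81 and 80·n = 320, so 81 ≤ 320.
n = 5: 3^n = 243 and 80·n = 400, so 243 ≤ 400.
n = 6: 3^n = 729 and 80·n = 480, so 729 > 480.

n = 6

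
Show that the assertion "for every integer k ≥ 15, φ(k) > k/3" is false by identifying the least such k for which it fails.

We need the least integer k ≥ 15 for which the claim fails.
k = 15: φ(15) = 8 and 15/3 = 5, so φ(15) > 15/3.
k = 16: φ(16) = 8 and 16/3 = 16/3, so φ(16) > 16/3.
k = 17: φ(17) = 16 and 17/3 = 17/3, so φ(17) > 17/3.
k = 18: φ(18) = 6 and 18/3 = 6, so φ(18) ≤ 18/3.

k = 18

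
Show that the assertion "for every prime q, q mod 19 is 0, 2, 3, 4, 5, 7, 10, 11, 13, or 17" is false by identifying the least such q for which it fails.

The first 10 eligible values, up to q = 29, all satisfy the conclusion.
q = 31: 31 mod 19 = 12 — not in {0, 2, 3, 4, 5, 7, 10, 11, 13, 17}.
So q = 31 is the smallest counterexample.

q = 31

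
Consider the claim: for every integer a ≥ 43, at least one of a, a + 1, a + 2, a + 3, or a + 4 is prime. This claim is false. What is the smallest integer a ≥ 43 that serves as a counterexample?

We need the least integer a ≥ 43 for which a, a + 1, a + 2, a + 3, a + 4 are all composite.
For a = 43, 44, 45, 46, 47 the conclusion holds.
a = 48: 48 = 2 × 24; 49 = 7 × 7; 50 = 2 × 25; 51 = 3 × 17; 52 = 2 × 26 — all composite.

a = 48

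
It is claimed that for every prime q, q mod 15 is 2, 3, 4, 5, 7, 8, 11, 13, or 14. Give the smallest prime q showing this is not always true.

q = 31

The first 10 eligible values, up to q = 29, all satisfy the conclusion.
q = 31: 31 mod 15 = 1 — not in {2, 3, 4, 5, 7, 8, 11, 13, 14}.
Hence q = 31 is a counterexample.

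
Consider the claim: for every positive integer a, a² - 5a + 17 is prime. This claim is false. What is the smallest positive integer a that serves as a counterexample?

For a = 1, 2, 3, 4, …, 10, 11, 12 the conclusion holds.
a = 13: a² - 5a + 17 = 121 = 11 × 11, composite.
Hence a = 13 is a counterexample.

a = 13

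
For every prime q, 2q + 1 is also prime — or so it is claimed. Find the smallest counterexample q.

q = 7

For q = 2, 3, 5 the conclusion holds.
q = 7: 2q + 1 = 15 = 3 × 5, not prime.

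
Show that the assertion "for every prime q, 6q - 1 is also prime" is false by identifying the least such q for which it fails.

For q = 2, 3, 5, 7 the conclusion holds.
q = 11: 6q - 1 = 65 = 5 × 13, not prime.
So q = 11 is the smallest counterexample.

q = 11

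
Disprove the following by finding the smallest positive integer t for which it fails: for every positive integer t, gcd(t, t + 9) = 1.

t = 3

For t = 1, 2 the conclusion holds.
t = 3: gcd(3, 12) = 3.
Hence t = 3 is a counterexample.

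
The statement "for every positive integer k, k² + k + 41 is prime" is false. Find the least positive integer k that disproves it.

k = 40

We need the least positive integer k for which k² + k + 41 is not prime.
For k = 1, 2, 3, 4, …, 37, 38, 39 the conclusion holds.
k = 40: k² + k + 41 = 1681 = 41 × 41, composite.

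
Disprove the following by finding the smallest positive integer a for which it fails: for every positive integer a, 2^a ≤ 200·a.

a = 12

Check each positive integer a in order until 2^a > 200·a.
For a = 1, 2, 3, 4, …, 9, 10, 11 the conclusion holds.
a = 12: 2^a = 4096 and 200·a = 2400, so 4096 > 2400.
Hence a = 12 is a counterexample.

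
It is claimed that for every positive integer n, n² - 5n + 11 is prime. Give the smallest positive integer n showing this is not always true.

n = 7

The first 6 eligible values, up to n = 6, all satisfy the conclusion.
n = 7: n² - 5n + 11 = 25 = 5 × 5, composite.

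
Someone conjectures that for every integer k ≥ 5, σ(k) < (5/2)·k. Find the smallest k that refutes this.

k = 24

For k = 5, 6, 7, 8, …, 21, 22, 23 the conclusion holds.
k = 24: σ(24) = 60; 60 ≥ 60.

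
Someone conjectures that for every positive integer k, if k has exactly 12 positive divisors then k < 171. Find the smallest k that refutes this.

Check each positive integer k in order until k has exactly 12 positive divisors but the claim fails.
For k = 60, 72, 84, 90, …, 150, 156, 160 the conclusion holds.
k = 198: τ(198) = 12; 198 ≥ 171.
So k = 198 is the smallest counterexample.

k = 198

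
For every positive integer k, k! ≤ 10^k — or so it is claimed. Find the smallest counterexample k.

k = 25

We need the least positive integer k for which k! > 10^k.
For k = 1, 2, 3, 4, …, 22, 23, 24 the conclusion holds.
k = 25: k! = 15511210043330985984000000 and 10^k = 10000000000000000000000000, so 15511210043330985984000000 > 10000000000000000000000000.
Thus k = 25 disproves the claim, and no smaller k works.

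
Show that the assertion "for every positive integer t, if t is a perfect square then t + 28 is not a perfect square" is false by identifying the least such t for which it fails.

t = 36

We need the least positive integer t for which t is a perfect square but t + 28 is a perfect square.
For t = 1, 4, 9, 16, 25 the conclusion holds.
t = 36: 36 = 6² and 36 + 28 = 64 = 8².
So t = 36 is the smallest counterexample.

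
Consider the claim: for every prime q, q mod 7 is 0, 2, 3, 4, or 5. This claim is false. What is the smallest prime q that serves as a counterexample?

q = 13

We need the least prime q for which the claim fails.
For q = 2, 3, 5, 7, 11 the conclusion holds.
q = 13: 13 mod 7 = 6 — not in {0, 2, 3, 4, 5}.
Thus q = 13 disproves the claim, and no smaller q works.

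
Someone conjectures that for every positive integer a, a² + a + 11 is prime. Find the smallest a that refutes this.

a = 10

Check each positive integer a in order until a² + a + 11 is not prime.
For a = 1, 2, 3, 4, 5, 6, 7, 8, 9 the conclusion holds.
a = 10: a² + a + 11 = 121 = 11 × 11, composite.
Hence a = 10 is a counterexample.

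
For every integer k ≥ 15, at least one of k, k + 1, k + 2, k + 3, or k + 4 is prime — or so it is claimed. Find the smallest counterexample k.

For k = 15, 16, 17, 18, 19, 20, 21, 22, 23 the conclusion holds.
k = 24: 24 = 2 × 12; 25 = 5 × 5; 26 = 2 × 13; 27 = 3 × 9; 28 = 2 × 14 — all composite.

k = 24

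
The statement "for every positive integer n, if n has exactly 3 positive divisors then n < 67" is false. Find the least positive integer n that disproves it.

A counterexample is any positive integer n such that n has exactly 3 positive divisors but the claim fails; we check each in order.
n = 4: τ(4) = 3; 4 < 67.
n = 9: τ(9) = 3; 9 < 67.
n = 25: τ(25) = 3; 25 < 67.
n = 49: τ(49) = 3; 49 < 67.
n = 121: τ(121) = 3; 121 ≥ 67.
Thus n = 121 disproves the claim, and no smaller n works.

n = 121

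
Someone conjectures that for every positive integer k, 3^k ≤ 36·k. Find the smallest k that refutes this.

k = 5

For k = 1, 2, 3, 4 the conclusion holds.
k = 5: 3^k = 243 and 36·k = 180, so 243 > 180.
Thus k = 5 disproves the claim, and no smaller k works.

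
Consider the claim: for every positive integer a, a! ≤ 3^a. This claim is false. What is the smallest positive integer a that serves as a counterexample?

a = 7

Check each positive integer a in order until a! > 3^a.
For a = 1, 2, 3, 4, 5, 6 the conclusion holds.
a = 7: a! = 5040 and 3^a = 2187, so 5040 > 2187.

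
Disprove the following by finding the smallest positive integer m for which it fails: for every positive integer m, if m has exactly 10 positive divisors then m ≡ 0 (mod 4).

Check each positive integer m in order until m has exactly 10 positive divisors but the claim fails.
For m = 48, 80, 112 the conclusion holds.
m = 162: τ(162) = 10; 162 ≡ 2 (mod 4).

m = 162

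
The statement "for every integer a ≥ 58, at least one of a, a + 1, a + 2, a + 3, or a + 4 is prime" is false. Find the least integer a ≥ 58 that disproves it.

a = 62

Check each integer a ≥ 58 in order until a, a + 1, a + 2, a + 3, a + 4 are all composite.
The first 4 eligible values, up to a = 61, all satisfy the conclusion.
a = 62: 62 = 2 × 31; 63 = 3 × 21; 64 = 2 × 32; 65 = 5 × 13; 66 = 2 × 33 — all composite.
So a = 62 is the smallest counterexample.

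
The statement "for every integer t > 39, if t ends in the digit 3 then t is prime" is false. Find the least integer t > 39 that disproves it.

For t = 43, 53 the conclusion holds.
t = 63: 63 ends in 3; 63 = 3 × 21, composite.

t = 63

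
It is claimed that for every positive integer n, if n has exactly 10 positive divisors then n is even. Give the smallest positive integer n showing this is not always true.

The first 9 eligible values, up to n = 368, all satisfy the conclusion.
n = 405: divisors of 405: 10 divisors; 405 is odd.

n = 405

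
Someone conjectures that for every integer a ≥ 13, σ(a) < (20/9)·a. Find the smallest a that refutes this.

We need the least integer a ≥ 13 for which the claim fails.
The first 11 eligible values, up to a = 23, all satisfy the conclusion.
a = 24: σ(24) = 60; 60 ≥ 160/3.

a = 24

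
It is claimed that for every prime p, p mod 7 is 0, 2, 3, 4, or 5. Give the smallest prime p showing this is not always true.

A counterexample is any prime p such that the claim fails; we check each in order.
The first 5 eligible values, up to p = 11, all satisfy the conclusion.
p = 13: 13 mod 7 = 6 — not in {0, 2, 3, 4, 5}.
So p = 13 is the smallest counterexample.

p = 13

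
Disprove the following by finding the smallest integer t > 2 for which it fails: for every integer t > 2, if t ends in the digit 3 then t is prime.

t = 33

A counterexample is any integer t > 2 such that t ends in the digit 3 but t is not prime; we check each in order.
For t = 3, 13, 23 the conclusion holds.
t = 33: 33 ends in 3; 33 = 3 × 11, composite.
Hence t = 33 is a counterexample.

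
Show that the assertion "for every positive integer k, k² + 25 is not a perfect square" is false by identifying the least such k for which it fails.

k = 12

The first 11 eligible values, up to k = 11, all satisfy the conclusion.
k = 12: 12² + 25 = 169 = 13², a perfect square.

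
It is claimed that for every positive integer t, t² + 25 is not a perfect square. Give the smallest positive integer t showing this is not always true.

t = 12

A counterexample is any positive integer t such that t² + 25 is a perfect square; we check each in order.
The first 11 eligible values, up to t = 11, all satisfy the conclusion.
t = 12: 12² + 25 = 169 = 13², a perfect square.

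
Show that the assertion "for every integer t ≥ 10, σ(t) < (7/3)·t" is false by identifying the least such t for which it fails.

t = 10: σ(10) = 18; 18 < 70/3.
t = 11: σ(11) = 12; 12 < 77/3.
t = 12: σ(12) = 28; 28 ≥ 28.

t = 12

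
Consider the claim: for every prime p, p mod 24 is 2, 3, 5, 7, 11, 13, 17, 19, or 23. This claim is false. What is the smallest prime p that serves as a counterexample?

Check each prime p in order until the claim fails.
For p = 2, 3, 5, 7, …, 61, 67, 71 the conclusion holds.
p = 73: 73 mod 24 = 1 — not in {2, 3, 5, 7, 11, 13, 17, 19, 23}.

p = 73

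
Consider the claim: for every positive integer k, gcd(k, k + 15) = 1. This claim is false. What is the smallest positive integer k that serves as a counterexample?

k = 3

For k = 1, 2 the conclusion holds.
k = 3: gcd(3, 18) = 3.
Hence k = 3 is a counterexample.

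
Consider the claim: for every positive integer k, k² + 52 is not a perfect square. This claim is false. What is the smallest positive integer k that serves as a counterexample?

k = 12

The first 11 eligible values, up to k = 11, all satisfy the conclusion.
k = 12: 12² + 52 = 196 = 14², a perfect square.
Thus k = 12 disproves the claim, and no smaller k works.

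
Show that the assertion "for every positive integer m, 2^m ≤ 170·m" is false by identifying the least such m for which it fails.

m = 11

A counterexample is any positive integer m such that 2^m > 170·m; we check each in order.
The first 10 eligible values, up to m = 10, all satisfy the conclusion.
m = 11: 2^m = 2048 and 170·m = 1870, so 2048 > 1870.
So m = 11 is the smallest counterexample.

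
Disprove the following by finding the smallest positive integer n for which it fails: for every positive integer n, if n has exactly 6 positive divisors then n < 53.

We need the least positive integer n for which n has exactly 6 positive divisors but the claim fails.
For n = 12, 18, 20, 28, 32, 44, 45, 50, 52 the conclusion holds.
n = 63: τ(63) = 6; 63 ≥ 53.
So n = 63 is the smallest counterexample.

n = 63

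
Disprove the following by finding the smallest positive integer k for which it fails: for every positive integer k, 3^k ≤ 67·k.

k = 6

For k = 1, 2, 3, 4, 5 the conclusion holds.
k = 6: 3^k = 729 and 67·k = 402, so 729 > 402.
Thus k = 6 disproves the claim, and no smaller k works.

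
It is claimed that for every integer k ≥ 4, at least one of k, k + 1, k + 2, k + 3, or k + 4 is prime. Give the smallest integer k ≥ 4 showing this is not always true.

k = 24

A counterexample is any integer k ≥ 4 such that k, k + 1, k + 2, k + 3, k + 4 are all composite; we check each in order.
The first 20 eligible values, up to k = 23, all satisfy the conclusion.
k = 24: 24 = 2 × 12; 25 = 5 × 5; 26 = 2 × 13; 27 = 3 × 9; 28 = 2 × 14 — all composite.
Thus k = 24 disproves the claim, and no smaller k works.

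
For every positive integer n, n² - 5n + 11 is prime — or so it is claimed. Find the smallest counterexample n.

The first 6 eligible values, up to n = 6, all satisfy the conclusion.
n = 7: n² - 5n + 11 = 25 = 5 × 5, composite.
Hence n = 7 is a counterexample.

n = 7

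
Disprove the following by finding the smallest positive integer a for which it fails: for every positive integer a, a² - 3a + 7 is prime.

a = 6

We need the least positive integer a for which a² - 3a + 7 is not prime.
The first 5 eligible values, up to a = 5, all satisfy the conclusion.
a = 6: a² - 3a + 7 = 25 = 5 × 5, composite.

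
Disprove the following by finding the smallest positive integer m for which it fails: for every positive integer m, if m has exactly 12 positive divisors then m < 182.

A counterexample is any positive integer m such that m has exactly 12 positive divisors but the claim fails; we check each in order.
The first 12 eligible values, up to m = 160, all satisfy the conclusion.
m = 198: τ(198) = 12; 198 ≥ 182.
Hence m = 198 is a counterexample.

m = 198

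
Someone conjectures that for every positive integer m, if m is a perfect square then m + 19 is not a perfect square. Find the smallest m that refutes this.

A counterexample is any positive integer m such that m is a perfect square but m + 19 is a perfect square; we check each in order.
The first 8 eligible values, up to m = 64, all satisfy the conclusion.
m = 81: 81 = 9² and 81 + 19 = 100 = 10².

m = 81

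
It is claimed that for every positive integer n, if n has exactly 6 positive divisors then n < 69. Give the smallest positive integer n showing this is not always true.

n = 75

A counterexample is any positive integer n such that n has exactly 6 positive divisors but the claim fails; we check each in order.
For n = 12, 18, 20, 28, …, 52, 63, 68 the conclusion holds.
n = 75: τ(75) = 6; 75 ≥ 69.
Hence n = 75 is a counterexample.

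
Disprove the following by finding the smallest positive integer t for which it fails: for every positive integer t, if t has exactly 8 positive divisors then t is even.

The first 12 eligible values, up to t = 104, all satisfy the conclusion.
t = 105: divisors of 105: 1, 3, 5, 7, 15, 21, 35, 105; 105 is odd.
So t = 105 is the smallest counterexample.

t = 105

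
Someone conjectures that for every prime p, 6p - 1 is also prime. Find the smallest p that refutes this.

A counterexample is any prime p such that 6p - 1 is not prime; we check each in order.
For p = 2, 3, 5, 7 the conclusion holds.
p = 11: 6p - 1 = 65 = 5 × 13, not prime.

p = 11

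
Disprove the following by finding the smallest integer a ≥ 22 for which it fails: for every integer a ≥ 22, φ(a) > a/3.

a = 24

We need the least integer a ≥ 22 for which the claim fails.
a = 22: φ(22) = 10 and 22/3 = 22/3, so φ(22) > 22/3.
a = 23: φ(23) = 22 and 23/3 = 23/3, so φ(23) > 23/3.
a = 24: φ(24) = 8 and 24/3 = 8, so φ(24) ≤ 24/3.
So a = 24 is the smallest counterexample.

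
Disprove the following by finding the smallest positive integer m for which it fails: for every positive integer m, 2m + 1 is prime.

m = 4

For m = 1, 2, 3 the conclusion holds.
m = 4: 2m + 1 = 9 = 3 × 3, composite.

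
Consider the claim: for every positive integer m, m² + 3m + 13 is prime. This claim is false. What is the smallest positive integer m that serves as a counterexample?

m = 9

A counterexample is any positive integer m such that m² + 3m + 13 is not prime; we check each in order.
For m = 1, 2, 3, 4, 5, 6, 7, 8 the conclusion holds.
m = 9: m² + 3m + 13 = 121 = 11 × 11, composite.
So m = 9 is the smallest counterexample.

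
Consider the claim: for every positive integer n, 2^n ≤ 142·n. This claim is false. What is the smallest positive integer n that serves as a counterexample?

n = 11

For n = 1, 2, 3, 4, 5, 6, 7, 8, 9, 10 the conclusion holds.
n = 11: 2^n = 2048 and 142·n = 1562, so 2048 > 1562.
So n = 11 is the smallest counterexample.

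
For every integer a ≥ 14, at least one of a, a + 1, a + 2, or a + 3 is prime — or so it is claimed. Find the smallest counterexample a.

For a = 14, 15, 16, 17, 18, 19, 20, 21, 22, 23 the conclusion holds.
a = 24: 24 = 2 × 12; 25 = 5 × 5; 26 = 2 × 13; 27 = 3 × 9 — all composite.
Hence a = 24 is a counterexample.

a = 24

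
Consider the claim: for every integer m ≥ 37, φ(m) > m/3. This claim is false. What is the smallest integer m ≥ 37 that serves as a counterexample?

For m = 37, 38, 39, 40, 41 the conclusion holds.
m = 42: φ(42) = 12 and 42/3 = 14, so φ(42) ≤ 42/3.
So m = 42 is the smallest counterexample.

m = 42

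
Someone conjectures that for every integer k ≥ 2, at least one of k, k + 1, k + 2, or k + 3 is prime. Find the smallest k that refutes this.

We need the least integer k ≥ 2 for which k, k + 1, k + 2, k + 3 are all composite.
For k = 2, 3, 4, 5, …, 21, 22, 23 the conclusion holds.
k = 24: 24 = 2 × 12; 25 = 5 × 5; 26 = 2 × 13; 27 = 3 × 9 — all composite.
Hence k = 24 is a counterexample.

k = 24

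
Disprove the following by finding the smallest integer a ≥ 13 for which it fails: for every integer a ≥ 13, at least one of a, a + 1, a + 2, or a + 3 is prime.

We need the least integer a ≥ 13 for which a, a + 1, a + 2, a + 3 are all composite.
The first 11 eligible values, up to a = 23, all satisfy the conclusion.
a = 24: 24 = 2 × 12; 25 = 5 × 5; 26 = 2 × 13; 27 = 3 × 9 — all composite.
Thus a = 24 disproves the claim, and no smaller a works.

a = 24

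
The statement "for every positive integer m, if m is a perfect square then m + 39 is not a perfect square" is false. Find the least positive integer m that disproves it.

Check each positive integer m in order until m is a perfect square but m + 39 is a perfect square.
For m = 1, 4, 9, 16 the conclusion holds.
m = 25: 25 = 5² and 25 + 39 = 64 = 8².

m = 25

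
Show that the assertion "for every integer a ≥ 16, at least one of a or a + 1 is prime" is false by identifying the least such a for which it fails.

a = 20

For a = 16, 17, 18, 19 the conclusion holds.
a = 20: 20 = 2 × 10; 21 = 3 × 7 — both composite.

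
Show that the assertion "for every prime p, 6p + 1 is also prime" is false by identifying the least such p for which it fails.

Check each prime p in order until 6p + 1 is not prime.
For p = 2, 3, 5, 7, 11, 13, 17 the conclusion holds.
p = 19: 6p + 1 = 115 = 5 × 23, not prime.
Thus p = 19 disproves the claim, and no smaller p works.

p = 19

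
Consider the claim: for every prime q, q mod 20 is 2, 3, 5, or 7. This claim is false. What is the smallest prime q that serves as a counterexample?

A counterexample is any prime q such that the claim fails; we check each in order.
For q = 2, 3, 5, 7 the conclusion holds.
q = 11: 11 mod 20 = 11 — not in {2, 3, 5, 7}.

q = 11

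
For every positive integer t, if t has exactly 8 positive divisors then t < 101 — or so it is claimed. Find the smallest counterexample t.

t = 102

Check each positive integer t in order until t has exactly 8 positive divisors but the claim fails.
For t = 24, 30, 40, 42, 54, 56, 66, 70, 78, 88 the conclusion holds.
t = 102: τ(102) = 8; 102 ≥ 101.
Hence t = 102 is a counterexample.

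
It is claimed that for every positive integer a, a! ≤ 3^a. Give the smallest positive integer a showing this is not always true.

a = 1: a! = 1 and 3^a = 3, so 1 ≤ 3.
a = 2: a! = 2 and 3^a = 9, so 2 ≤ 9.
a = 3: a! = 6 and 3^a = 27, so 6 ≤ 27.
a = 4: a! = 24 and 3^a = 81, so 24 ≤ 81.
a = 5: a! = 120 and 3^a = 243, so 120 ≤ 243.
a = 6: a! = 720 and 3^a = 729, so 720 ≤ 729.
a = 7: a! = 5040 and 3^a = 2187, so 5040 > 2187.
So a = 7 is the smallest counterexample.

a = 7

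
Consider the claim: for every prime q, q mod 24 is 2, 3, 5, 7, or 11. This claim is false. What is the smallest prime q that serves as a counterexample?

Check each prime q in order until the claim fails.
q = 2: 2 mod 24 = 2.
q = 3: 3 mod 24 = 3.
q = 5: 5 mod 24 = 5.
q = 7: 7 mod 24 = 7.
q = 11: 11 mod 24 = 11.
q = 13: 13 mod 24 = 13 — not in {2, 3, 5, 7, 11}.
Thus q = 13 disproves the claim, and no smaller q works.

q = 13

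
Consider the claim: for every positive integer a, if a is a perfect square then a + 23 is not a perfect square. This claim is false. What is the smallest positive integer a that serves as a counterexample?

For a = 1, 4, 9, 16, 25, 36, 49, 64, 81, 100 the conclusion holds.
a = 121: 121 = 11² and 121 + 23 = 144 = 12².
So a = 121 is the smallest counterexample.

a = 121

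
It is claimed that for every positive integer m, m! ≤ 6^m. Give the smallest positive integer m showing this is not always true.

A counterexample is any positive integer m such that m! > 6^m; we check each in order.
For m = 1, 2, 3, 4, …, 11, 12, 13 the conclusion holds.
m = 14: m! = 87178291200 and 6^m = 78364164096, so 87178291200 > 78364164096.
Hence m = 14 is a counterexample.

m = 14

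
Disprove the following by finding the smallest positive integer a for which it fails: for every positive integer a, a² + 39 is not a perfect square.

a = 1: 1² + 39 = 40, not a perfect square.
a = 2: 2² + 39 = 43, not a perfect square.
a = 3: 3² + 39 = 48, not a perfect square.
a = 4: 4² + 39 = 55, not a perfect square.
a = 5: 5² + 39 = 64 = 8², a perfect square.

a = 5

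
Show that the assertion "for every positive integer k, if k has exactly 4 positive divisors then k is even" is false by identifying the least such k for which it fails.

k = 15

A counterexample is any positive integer k such that k has exactly 4 positive divisors but k is odd; we check each in order.
For k = 6, 8, 10, 14 the conclusion holds.
k = 15: divisors of 15: 1, 3, 5, 15; 15 is odd.
So k = 15 is the smallest counterexample.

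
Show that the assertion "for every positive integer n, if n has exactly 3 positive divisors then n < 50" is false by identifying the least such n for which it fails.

n = 121

For n = 4, 9, 25, 49 the conclusion holds.
n = 121: τ(121) = 3; 121 ≥ 50.
So n = 121 is the smallest counterexample.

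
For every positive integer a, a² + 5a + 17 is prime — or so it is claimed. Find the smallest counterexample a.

We need the least positive integer a for which a² + 5a + 17 is not prime.
For a = 1, 2, 3, 4, 5, 6, 7 the conclusion holds.
a = 8: a² + 5a + 17 = 121 = 11 × 11, composite.
So a = 8 is the smallest counterexample.

a = 8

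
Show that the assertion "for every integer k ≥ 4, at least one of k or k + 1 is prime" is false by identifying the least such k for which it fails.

The first 4 eligible values, up to k = 7, all satisfy the conclusion.
k = 8: 8 = 2 × 4; 9 = 3 × 3 — both composite.
So k = 8 is the smallest counterexample.

k = 8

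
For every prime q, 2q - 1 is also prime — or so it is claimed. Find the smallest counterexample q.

q = 5

Check each prime q in order until 2q - 1 is not prime.
For q = 2, 3 the conclusion holds.
q = 5: 2q - 1 = 9 = 3 × 3, not prime.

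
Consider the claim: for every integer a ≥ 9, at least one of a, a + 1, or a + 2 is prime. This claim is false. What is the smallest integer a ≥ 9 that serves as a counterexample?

a = 14

Check each integer a ≥ 9 in order until a, a + 1, a + 2 are all composite.
The first 5 eligible values, up to a = 13, all satisfy the conclusion.
a = 14: 14 = 2 × 7; 15 = 3 × 5; 16 = 2 × 8 — all composite.
Thus a = 14 disproves the claim, and no smaller a works.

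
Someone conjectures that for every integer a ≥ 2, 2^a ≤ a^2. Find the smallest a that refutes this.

We need the least integer a ≥ 2 for which 2^a > a^2.
For a = 2, 3, 4 the conclusion holds.
a = 5: 2^a = 32 and a^2 = 25, so 32 > 25.

a = 5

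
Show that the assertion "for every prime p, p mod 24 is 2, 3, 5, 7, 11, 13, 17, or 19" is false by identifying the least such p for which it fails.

The first 8 eligible values, up to p = 19, all satisfy the conclusion.
p = 23: 23 mod 24 = 23 — not in {2, 3, 5, 7, 11, 13, 17, 19}.

p = 23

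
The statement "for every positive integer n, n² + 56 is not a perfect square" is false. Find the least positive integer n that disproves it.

The first 4 eligible values, up to n = 4, all satisfy the conclusion.
n = 5: 5² + 56 = 81 = 9², a perfect square.

n = 5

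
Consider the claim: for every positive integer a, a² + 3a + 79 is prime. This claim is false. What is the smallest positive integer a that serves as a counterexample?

We need the least positive integer a for which a² + 3a + 79 is not prime.
For a = 1, 2, 3, 4 the conclusion holds.
a = 5: a² + 3a + 79 = 119 = 7 × 17, composite.
Hence a = 5 is a counterexample.

a = 5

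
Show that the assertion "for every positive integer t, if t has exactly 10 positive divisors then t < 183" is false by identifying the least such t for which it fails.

t = 208

For t = 48, 80, 112, 162, 176 the conclusion holds.
t = 208: τ(208) = 10; 208 ≥ 183.
Hence t = 208 is a counterexample.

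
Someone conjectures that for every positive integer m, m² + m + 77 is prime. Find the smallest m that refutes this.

Check each positive integer m in order until m² + m + 77 is not prime.
For m = 1, 2, 3, 4, 5 the conclusion holds.
m = 6: m² + m + 77 = 119 = 7 × 17, composite.
Hence m = 6 is a counterexample.

m = 6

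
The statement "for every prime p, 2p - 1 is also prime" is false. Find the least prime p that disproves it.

p = 5

We need the least prime p for which 2p - 1 is not prime.
p = 2: 2p - 1 = 3, prime.
p = 3: 2p - 1 = 5, prime.
p = 5: 2p - 1 = 9 = 3 × 3, not prime.
Thus p = 5 disproves the claim, and no smaller p works.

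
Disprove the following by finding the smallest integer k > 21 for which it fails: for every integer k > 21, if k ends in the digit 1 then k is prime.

Check each integer k > 21 in order until k ends in the digit 1 but k is not prime.
For k = 31, 41 the conclusion holds.
k = 51: 51 ends in 1; 51 = 3 × 17, composite.

k = 51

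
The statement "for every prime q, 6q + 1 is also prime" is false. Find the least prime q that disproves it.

q = 19

The first 7 eligible values, up to q = 17, all satisfy the conclusion.
q = 19: 6q + 1 = 115 = 5 × 23, not prime.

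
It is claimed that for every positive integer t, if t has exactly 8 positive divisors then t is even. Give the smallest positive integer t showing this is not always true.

Check each positive integer t in order until t has exactly 8 positive divisors but t is odd.
For t = 24, 30, 40, 42, …, 88, 102, 104 the conclusion holds.
t = 105: divisors of 105: 1, 3, 5, 7, 15, 21, 35, 105; 105 is odd.
Hence t = 105 is a counterexample.

t = 105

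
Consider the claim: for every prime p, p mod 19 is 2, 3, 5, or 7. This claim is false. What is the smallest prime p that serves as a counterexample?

The first 4 eligible values, up to p = 7, all satisfy the conclusion.
p = 11: 11 mod 19 = 11 — not in {2, 3, 5, 7}.
Hence p = 11 is a counterexample.

p = 11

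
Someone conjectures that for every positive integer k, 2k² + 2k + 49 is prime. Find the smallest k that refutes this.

k = 6

Check each positive integer k in order until 2k² + 2k + 49 is not prime.
For k = 1, 2, 3, 4, 5 the conclusion holds.
k = 6: 2k² + 2k + 49 = 133 = 7 × 19, composite.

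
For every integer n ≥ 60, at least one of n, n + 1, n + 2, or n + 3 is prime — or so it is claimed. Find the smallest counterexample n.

A counterexample is any integer n ≥ 60 such that n, n + 1, n + 2, n + 3 are all composite; we check each in order.
n = 60: 61 is prime.
n = 61: 61 is prime.
n = 62: 62 = 2 × 31; 63 = 3 × 21; 64 = 2 × 32; 65 = 5 × 13 — all composite.
So n = 62 is the smallest counterexample.

n = 62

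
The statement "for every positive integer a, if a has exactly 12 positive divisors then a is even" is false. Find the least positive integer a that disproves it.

For a = 60, 72, 84, 90, …, 294, 306, 308 the conclusion holds.
a = 315: divisors of 315: 12 divisors; 315 is odd.
So a = 315 is the smallest counterexample.

a = 315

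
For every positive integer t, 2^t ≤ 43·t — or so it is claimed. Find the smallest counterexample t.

t = 9

Check each positive integer t in order until 2^t > 43·t.
The first 8 eligible values, up to t = 8, all satisfy the conclusion.
t = 9: 2^t = 512 and 43·t = 387, so 512 > 387.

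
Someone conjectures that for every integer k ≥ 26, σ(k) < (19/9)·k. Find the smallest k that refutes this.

k = 26: σ(26) = 42; 42 < 494/9.
k = 27: σ(27) = 40; 40 < 57.
k = 28: σ(28) = 56; 56 < 532/9.
k = 29: σ(29) = 30; 30 < 551/9.
k = 30: σ(30) = 72; 72 ≥ 190/3.
Hence k = 30 is a counterexample.

k = 30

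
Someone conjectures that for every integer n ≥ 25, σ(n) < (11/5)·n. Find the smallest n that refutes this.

n = 30

We need the least integer n ≥ 25 for which the claim fails.
For n = 25, 26, 27, 28, 29 the conclusion holds.
n = 30: σ(30) = 72; 72 ≥ 66.
So n = 30 is the smallest counterexample.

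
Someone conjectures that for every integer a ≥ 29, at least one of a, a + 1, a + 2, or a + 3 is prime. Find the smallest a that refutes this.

a = 29: 29 is prime.
a = 30: 31 is prime.
a = 31: 31 is prime.
a = 32: 32 = 2 × 16; 33 = 3 × 11; 34 = 2 × 17; 35 = 5 × 7 — all composite.
Hence a = 32 is a counterexample.

a = 32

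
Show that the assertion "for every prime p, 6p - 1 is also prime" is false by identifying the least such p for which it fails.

p = 11

We need the least prime p for which 6p - 1 is not prime.
The first 4 eligible values, up to p = 7, all satisfy the conclusion.
p = 11: 6p - 1 = 65 = 5 × 13, not prime.
Thus p = 11 disproves the claim, and no smaller p works.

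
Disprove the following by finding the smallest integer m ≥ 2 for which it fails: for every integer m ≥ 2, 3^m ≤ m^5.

m = 11

Check each integer m ≥ 2 in order until 3^m > m^5.
For m = 2, 3, 4, 5, 6, 7, 8, 9, 10 the conclusion holds.
m = 11: 3^m = 177147 and m^5 = 161051, so 177147 > 161051.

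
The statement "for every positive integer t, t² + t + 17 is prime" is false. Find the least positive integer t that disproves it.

t = 16

A counterexample is any positive integer t such that t² + t + 17 is not prime; we check each in order.
The first 15 eligible values, up to t = 15, all satisfy the conclusion.
t = 16: t² + t + 17 = 289 = 17 × 17, composite.
Hence t = 16 is a counterexample.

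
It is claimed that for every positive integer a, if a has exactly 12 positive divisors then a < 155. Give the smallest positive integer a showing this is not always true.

The first 10 eligible values, up to a = 150, all satisfy the conclusion.
a = 156: τ(156) = 12; 156 ≥ 155.
Hence a = 156 is a counterexample.

a = 156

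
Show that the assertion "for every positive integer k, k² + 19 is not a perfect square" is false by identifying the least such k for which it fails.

k = 9

Check each positive integer k in order until k² + 19 is a perfect square.
k = 1: 1² + 19 = 20, not a perfect square.
k = 2: 2² + 19 = 23, not a perfect square.
k = 3: 3² + 19 = 28, not a perfect square.
k = 4: 4² + 19 = 35, not a perfect square.
k = 5: 5² + 19 = 44, not a perfect square.
k = 6: 6² + 19 = 55, not a perfect square.
k = 7: 7² + 19 = 68, not a perfect square.
k = 8: 8² + 19 = 83, not a perfect square.
k = 9: 9² + 19 = 100 = 10², a perfect square.
Thus k = 9 disproves the claim, and no smaller k works.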